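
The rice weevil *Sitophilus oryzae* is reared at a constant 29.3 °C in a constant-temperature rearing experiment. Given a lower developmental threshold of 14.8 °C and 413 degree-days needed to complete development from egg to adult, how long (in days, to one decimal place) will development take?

Daily accumulation = 29.3 − 14.8 = 14.5 DD/day.
Duration = 413 / 14.5 = 28.483 ≈ 28.5 days.

28.5 days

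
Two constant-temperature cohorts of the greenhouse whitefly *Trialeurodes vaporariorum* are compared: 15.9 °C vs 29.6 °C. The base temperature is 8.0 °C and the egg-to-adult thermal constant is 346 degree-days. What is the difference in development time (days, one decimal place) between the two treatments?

27.8 days

At 15.9 °C: 346 / (15.9 − 8.0) = 346 / 7.9 = 43.797 d.
At 29.6 °C: 346 / (29.6 − 8.0) = 346 / 21.6 = 16.019 d.
Difference = |43.797 − 16.019| = 27.779 ≈ 27.8 days.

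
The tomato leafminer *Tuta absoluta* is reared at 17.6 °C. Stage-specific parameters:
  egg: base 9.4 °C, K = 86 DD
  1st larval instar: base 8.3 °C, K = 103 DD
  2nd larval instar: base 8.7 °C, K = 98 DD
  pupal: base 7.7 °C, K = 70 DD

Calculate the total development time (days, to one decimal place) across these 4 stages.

39.6 days

egg: 86 / (17.6 − 9.4) = 86 / 8.2 = 10.488 d.
1st larval instar: 103 / (17.6 − 8.3) = 103 / 9.3 = 11.075 d.
2nd larval instar: 98 / (17.6 − 8.7) = 98 / 8.9 = 11.011 d.
pupal: 70 / (17.6 − 7.7) = 70 / 9.9 = 7.071 d.
Sum = 39.645 ≈ 39.6 days.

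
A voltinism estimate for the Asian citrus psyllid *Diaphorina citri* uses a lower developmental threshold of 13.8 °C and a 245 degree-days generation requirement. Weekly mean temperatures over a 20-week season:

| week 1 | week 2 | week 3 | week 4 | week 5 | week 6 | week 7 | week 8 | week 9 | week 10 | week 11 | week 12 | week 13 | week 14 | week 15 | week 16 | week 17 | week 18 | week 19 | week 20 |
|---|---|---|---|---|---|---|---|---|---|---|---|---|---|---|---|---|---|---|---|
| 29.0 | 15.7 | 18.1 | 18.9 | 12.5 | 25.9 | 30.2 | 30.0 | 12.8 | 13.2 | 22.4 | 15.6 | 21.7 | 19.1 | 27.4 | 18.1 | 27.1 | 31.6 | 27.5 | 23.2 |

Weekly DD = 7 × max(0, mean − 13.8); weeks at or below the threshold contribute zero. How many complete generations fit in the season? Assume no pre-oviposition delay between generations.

4 generations

Weekly DD (7 × max(0, T̄ − 13.8)): 106.4, 13.3, 30.1, 35.7, 0.0, 84.7, 114.8, 113.4, 0.0, 0.0, 60.2, 12.6, 55.3, 37.1, 95.2, 30.1, 93.1, 124.6, 95.9, 65.8.
Season total = 1168.3 DD.
Complete generations = ⌊1168.3 / 245⌋ = 4.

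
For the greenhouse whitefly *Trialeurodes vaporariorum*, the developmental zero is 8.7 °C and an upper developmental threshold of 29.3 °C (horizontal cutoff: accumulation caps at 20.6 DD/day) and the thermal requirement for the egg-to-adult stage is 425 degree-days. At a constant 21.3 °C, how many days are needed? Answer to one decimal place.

33.7 days

Daily accumulation = 21.3 − 8.7 = 12.6 DD/day.
Duration = 425 / 12.6 = 33.730 ≈ 33.7 days.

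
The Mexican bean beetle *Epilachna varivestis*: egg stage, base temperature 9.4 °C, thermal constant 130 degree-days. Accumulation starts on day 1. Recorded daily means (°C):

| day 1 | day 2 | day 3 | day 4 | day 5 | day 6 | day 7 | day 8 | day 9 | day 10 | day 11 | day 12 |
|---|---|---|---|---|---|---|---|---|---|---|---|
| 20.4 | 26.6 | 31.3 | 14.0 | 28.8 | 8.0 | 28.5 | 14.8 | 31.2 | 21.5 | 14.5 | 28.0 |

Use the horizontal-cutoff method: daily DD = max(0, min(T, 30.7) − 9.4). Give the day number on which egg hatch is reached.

day 10

Daily DD above 9.4 °C (capped at 21.3): 11.0, 17.2, 21.3, 4.6, 19.4, 0.0, 19.1, 5.4, 21.3, 12.1, 5.1, 18.6.
Cumulative: 11.0, 28.2, 49.5, 54.1, 73.5, 73.5, 92.6, 98.0, 119.3, 131.4, 136.5, 155.1.
The total first reaches 130 DD on day 10.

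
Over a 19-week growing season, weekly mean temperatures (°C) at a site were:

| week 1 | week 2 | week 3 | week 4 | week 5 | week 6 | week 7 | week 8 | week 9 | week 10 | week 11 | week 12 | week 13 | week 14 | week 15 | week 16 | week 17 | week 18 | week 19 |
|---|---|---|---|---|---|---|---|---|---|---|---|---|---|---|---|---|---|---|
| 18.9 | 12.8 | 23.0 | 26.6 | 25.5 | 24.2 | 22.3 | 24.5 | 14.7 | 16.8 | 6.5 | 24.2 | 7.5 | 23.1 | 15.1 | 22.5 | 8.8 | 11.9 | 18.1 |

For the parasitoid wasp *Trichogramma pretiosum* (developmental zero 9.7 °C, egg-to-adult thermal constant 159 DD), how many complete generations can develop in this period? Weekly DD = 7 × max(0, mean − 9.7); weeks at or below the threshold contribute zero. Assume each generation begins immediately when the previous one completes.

7 generations

Weekly DD (7 × max(0, T̄ − 9.7)): 64.4, 21.7, 93.1, 118.3, 110.6, 101.5, 88.2, 103.6, 35.0, 49.7, 0.0, 101.5, 0.0, 93.8, 37.8, 89.6, 0.0, 15.4, 58.8.
Season total = 1183.0 DD.
Complete generations = ⌊1183.0 / 159⌋ = 7.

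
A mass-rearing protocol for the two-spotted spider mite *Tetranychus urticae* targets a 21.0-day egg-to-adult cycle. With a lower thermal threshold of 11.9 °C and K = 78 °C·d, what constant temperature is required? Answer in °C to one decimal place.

15.6 °C

Required daily accumulation = 78 / 21.0 = 3.714 DD/day.
T = T_base + 3.714 = 11.9 + 3.714 = 15.614 ≈ 15.6 °C.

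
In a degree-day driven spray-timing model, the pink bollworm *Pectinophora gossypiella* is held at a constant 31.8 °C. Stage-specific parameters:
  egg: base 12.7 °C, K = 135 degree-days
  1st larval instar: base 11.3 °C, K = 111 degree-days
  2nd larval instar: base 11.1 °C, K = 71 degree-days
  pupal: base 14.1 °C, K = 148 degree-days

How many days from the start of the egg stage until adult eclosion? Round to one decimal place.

24.3 days

egg: 135 / (31.8 − 12.7) = 135 / 19.1 = 7.068 d.
1st larval instar: 111 / (31.8 − 11.3) = 111 / 20.5 = 5.415 d.
2nd larval instar: 71 / (31.8 − 11.1) = 71 / 20.7 = 3.430 d.
pupal: 148 / (31.8 − 14.1) = 148 / 17.7 = 8.362 d.
Sum = 24.274 ≈ 24.3 days.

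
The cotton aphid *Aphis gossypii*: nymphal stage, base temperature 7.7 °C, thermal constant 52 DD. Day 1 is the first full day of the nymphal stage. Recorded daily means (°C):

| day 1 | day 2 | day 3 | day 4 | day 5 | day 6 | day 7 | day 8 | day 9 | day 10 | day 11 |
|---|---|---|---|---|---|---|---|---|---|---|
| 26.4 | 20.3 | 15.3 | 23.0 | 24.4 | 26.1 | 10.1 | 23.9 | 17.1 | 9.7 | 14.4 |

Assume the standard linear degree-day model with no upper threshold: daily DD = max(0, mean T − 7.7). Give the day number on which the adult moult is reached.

Daily DD above 7.7 °C: 18.7, 12.6, 7.6, 15.3, 16.7, 18.4, 2.4, 16.2, 9.4, 2.0, 6.7.
Cumulative: 18.7, 31.3, 38.9, 54.2, 70.9, 89.3, 91.7, 107.9, 117.3, 119.3, 126.0.
The total first reaches 52 DD on day 4.

day 4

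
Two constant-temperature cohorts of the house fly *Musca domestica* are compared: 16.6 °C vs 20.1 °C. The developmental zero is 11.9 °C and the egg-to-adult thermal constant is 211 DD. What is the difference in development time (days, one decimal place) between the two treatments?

19.2 days

At 16.6 °C: 211 / (16.6 − 11.9) = 211 / 4.7 = 44.894 d.
At 20.1 °C: 211 / (20.1 − 11.9) = 211 / 8.2 = 25.732 d.
Difference = |44.894 − 25.732| = 19.162 ≈ 19.2 days.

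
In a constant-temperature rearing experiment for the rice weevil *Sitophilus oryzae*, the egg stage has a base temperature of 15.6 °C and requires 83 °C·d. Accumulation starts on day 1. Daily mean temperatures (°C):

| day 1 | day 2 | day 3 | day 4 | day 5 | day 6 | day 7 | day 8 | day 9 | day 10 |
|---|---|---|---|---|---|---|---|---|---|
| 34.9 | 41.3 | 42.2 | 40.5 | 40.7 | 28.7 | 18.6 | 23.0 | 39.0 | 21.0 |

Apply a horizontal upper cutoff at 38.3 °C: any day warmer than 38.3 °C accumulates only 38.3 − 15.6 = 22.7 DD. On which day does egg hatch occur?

Daily DD above 15.6 °C (capped at 22.7): 19.3, 22.7, 22.7, 22.7, 22.7, 13.1, 3.0, 7.4, 22.7, 5.4.
Cumulative: 19.3, 42.0, 64.7, 87.4, 110.1, 123.2, 126.2, 133.6, 156.3, 161.7.
The total first reaches 83 DD on day 4.

day 4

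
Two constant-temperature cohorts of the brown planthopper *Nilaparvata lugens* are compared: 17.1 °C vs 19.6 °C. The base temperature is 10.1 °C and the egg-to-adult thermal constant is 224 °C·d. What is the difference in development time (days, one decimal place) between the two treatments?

8.4 days

At 17.1 °C: 224 / (17.1 − 10.1) = 224 / 7.0 = 32.000 d.
At 19.6 °C: 224 / (19.6 − 10.1) = 224 / 9.5 = 23.579 d.
Difference = |32.000 − 23.579| = 8.421 ≈ 8.4 days.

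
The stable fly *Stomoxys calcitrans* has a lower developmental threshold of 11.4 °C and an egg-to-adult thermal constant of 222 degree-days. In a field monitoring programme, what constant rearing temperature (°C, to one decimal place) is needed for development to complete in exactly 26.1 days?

Required daily accumulation = 222 / 26.1 = 8.506 DD/day.
T = T_base + 8.506 = 11.4 + 8.506 = 19.906 ≈ 19.9 °C.

19.9 °C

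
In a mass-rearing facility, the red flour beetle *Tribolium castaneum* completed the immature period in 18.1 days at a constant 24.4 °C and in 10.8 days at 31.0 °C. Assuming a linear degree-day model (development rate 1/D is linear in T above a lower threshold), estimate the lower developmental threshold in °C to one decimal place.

14.6 °C

Under the model K = D·(T − T_b), so D₁·(T₁ − T_b) = D₂·(T₂ − T_b).
18.1·(24.4 − T_b) = 10.8·(31.0 − T_b)
T_b = (18.1·24.4 − 10.8·31.0) / (18.1 − 10.8) = 106.84 / 7.3 = 14.636 °C ≈ 14.6 °C.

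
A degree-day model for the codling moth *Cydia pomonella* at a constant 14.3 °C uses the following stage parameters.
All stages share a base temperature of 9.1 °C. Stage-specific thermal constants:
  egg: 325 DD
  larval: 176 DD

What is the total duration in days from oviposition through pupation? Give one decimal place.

96.3 days

Daily accumulation at 14.3 °C = 14.3 − 9.1 = 5.2 DD/day.
Total K = 325 + 176 = 501 DD.
Total duration = 501 / 5.2 = 96.346 ≈ 96.3 days.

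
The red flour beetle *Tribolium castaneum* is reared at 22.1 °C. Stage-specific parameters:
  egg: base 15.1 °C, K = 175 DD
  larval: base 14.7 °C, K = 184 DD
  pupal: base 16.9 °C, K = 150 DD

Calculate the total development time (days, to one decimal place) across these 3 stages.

egg: 175 / (22.1 − 15.1) = 175 / 7.0 = 25.000 d.
larval: 184 / (22.1 − 14.7) = 184 / 7.4 = 24.865 d.
pupal: 150 / (22.1 − 16.9) = 150 / 5.2 = 28.846 d.
Sum = 78.711 ≈ 78.7 days.

78.7 days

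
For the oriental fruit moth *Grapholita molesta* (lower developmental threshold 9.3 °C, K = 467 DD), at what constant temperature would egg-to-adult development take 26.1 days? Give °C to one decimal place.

Required daily accumulation = 467 / 26.1 = 17.893 DD/day.
T = T_base + 17.893 = 9.3 + 17.893 = 27.193 ≈ 27.2 °C.

27.2 °C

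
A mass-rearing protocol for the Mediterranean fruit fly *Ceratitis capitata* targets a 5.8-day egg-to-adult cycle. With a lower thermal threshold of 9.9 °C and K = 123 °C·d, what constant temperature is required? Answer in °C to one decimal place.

Required daily accumulation = 123 / 5.8 = 21.207 DD/day.
T = T_base + 21.207 = 9.9 + 21.207 = 31.107 ≈ 31.1 °C.

31.1 °C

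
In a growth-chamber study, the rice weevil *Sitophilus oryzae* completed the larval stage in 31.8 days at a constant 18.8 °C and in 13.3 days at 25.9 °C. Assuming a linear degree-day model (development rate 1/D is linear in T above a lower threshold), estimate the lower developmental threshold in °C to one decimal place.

Equal thermal constants: D₁(T₁ − T_b) = D₂(T₂ − T_b).
31.8·(18.8 − T_b) = 13.3·(25.9 − T_b)
T_b = (31.8·18.8 − 13.3·25.9) / (31.8 − 13.3) = 253.37 / 18.5 = 13.696 °C ≈ 13.7 °C.

13.7 °C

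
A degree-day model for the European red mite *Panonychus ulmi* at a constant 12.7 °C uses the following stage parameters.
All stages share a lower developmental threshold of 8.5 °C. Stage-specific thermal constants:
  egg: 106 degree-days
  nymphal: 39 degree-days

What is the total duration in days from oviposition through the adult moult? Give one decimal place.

Daily accumulation at 12.7 °C = 12.7 − 8.5 = 4.2 DD/day.
Total K = 106 + 39 = 145 DD.
Total duration = 145 / 4.2 = 34.524 ≈ 34.5 days.

34.5 days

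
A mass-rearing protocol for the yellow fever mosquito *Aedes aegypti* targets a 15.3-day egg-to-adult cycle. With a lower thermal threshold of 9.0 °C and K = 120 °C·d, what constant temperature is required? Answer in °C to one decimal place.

16.8 °C

Required daily accumulation = 120 / 15.3 = 7.843 DD/day.
T = T_base + 7.843 = 9.0 + 7.843 = 16.843 ≈ 16.8 °C.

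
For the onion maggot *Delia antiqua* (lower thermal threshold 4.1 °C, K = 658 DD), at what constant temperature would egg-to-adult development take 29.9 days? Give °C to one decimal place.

Required daily accumulation = 658 / 29.9 = 22.007 DD/day.
T = T_base + 22.007 = 4.1 + 22.007 = 26.107 ≈ 26.1 °C.

26.1 °C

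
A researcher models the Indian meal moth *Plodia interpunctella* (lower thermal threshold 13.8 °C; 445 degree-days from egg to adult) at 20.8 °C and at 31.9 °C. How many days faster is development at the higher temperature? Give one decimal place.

39.0 days

At 20.8 °C: 445 / (20.8 − 13.8) = 445 / 7.0 = 63.571 d.
At 31.9 °C: 445 / (31.9 − 13.8) = 445 / 18.1 = 24.586 d.
Difference = |63.571 − 24.586| = 38.986 ≈ 39.0 days.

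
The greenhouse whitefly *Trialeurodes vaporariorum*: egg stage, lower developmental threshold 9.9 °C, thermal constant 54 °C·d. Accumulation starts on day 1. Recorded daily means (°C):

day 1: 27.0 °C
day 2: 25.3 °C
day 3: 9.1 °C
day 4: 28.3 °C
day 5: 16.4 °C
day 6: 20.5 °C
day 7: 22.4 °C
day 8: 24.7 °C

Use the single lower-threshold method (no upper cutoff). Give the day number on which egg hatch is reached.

day 5

Daily DD above 9.9 °C: 17.1, 15.4, 0.0, 18.4, 6.5, 10.6, 12.5, 14.8.
Cumulative: 17.1, 32.5, 32.5, 50.9, 57.4, 68.0, 80.5, 95.3.
The total first reaches 54 DD on day 5.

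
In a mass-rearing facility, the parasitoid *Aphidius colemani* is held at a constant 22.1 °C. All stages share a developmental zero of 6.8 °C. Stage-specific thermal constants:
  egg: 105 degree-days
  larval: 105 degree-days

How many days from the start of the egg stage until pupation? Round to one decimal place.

Daily accumulation at 22.1 °C = 22.1 − 6.8 = 15.3 DD/day.
Total K = 105 + 105 = 210 DD.
Total duration = 210 / 15.3 = 13.725 ≈ 13.7 days.

13.7 days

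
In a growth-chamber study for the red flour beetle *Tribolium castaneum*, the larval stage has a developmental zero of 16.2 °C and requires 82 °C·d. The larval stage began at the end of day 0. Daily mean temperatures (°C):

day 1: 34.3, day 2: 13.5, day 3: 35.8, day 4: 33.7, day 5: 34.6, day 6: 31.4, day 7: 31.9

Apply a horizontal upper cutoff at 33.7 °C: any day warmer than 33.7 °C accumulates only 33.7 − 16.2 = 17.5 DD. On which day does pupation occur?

Daily DD above 16.2 °C (capped at 17.5): 17.5, 0.0, 17.5, 17.5, 17.5, 15.2, 15.7.
Cumulative: 17.5, 17.5, 35.0, 52.5, 70.0, 85.2, 100.9.
The total first reaches 82 DD on day 6.

day 6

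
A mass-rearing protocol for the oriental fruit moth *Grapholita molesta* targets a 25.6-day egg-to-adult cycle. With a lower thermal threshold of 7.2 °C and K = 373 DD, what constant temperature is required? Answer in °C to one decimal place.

21.8 °C

Required daily accumulation = 373 / 25.6 = 14.570 DD/day.
T = T_base + 14.570 = 7.2 + 14.570 = 21.770 ≈ 21.8 °C.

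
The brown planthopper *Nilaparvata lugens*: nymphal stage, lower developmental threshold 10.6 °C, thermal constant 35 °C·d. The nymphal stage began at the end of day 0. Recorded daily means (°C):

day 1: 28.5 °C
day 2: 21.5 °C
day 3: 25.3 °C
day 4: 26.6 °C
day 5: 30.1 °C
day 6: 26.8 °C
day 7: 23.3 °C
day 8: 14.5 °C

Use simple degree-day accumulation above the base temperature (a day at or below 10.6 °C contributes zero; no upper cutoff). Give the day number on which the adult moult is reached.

day 3

Daily DD above 10.6 °C: 17.9, 10.9, 14.7, 16.0, 19.5, 16.2, 12.7, 3.9.
Cumulative: 17.9, 28.8, 43.5, 59.5, 79.0, 95.2, 107.9, 111.8.
The total first reaches 35 DD on day 3.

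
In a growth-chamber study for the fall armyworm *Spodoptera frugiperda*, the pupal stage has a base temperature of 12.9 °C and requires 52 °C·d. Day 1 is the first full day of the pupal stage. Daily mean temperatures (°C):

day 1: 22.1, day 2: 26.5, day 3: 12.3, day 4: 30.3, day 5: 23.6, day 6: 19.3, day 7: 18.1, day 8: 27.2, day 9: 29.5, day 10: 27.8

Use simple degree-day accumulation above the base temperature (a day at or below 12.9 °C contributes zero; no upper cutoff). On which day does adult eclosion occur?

Daily DD above 12.9 °C: 9.2, 13.6, 0.0, 17.4, 10.7, 6.4, 5.2, 14.3, 16.6, 14.9.
Cumulative: 9.2, 22.8, 22.8, 40.2, 50.9, 57.3, 62.5, 76.8, 93.4, 108.3.
The total first reaches 52 DD on day 6.

day 6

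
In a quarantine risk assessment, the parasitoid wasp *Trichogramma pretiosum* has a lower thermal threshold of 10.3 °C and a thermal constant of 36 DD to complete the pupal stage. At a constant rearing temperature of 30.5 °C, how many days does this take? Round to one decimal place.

1.8 days

Daily accumulation = 30.5 − 10.3 = 20.2 DD/day.
Duration = 36 / 20.2 = 1.782 ≈ 1.8 days.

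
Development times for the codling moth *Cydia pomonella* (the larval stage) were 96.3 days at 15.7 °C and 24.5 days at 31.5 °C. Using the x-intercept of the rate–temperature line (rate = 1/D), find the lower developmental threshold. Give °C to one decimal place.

Under the model K = D·(T − T_b), so D₁·(T₁ − T_b) = D₂·(T₂ − T_b).
96.3·(15.7 − T_b) = 24.5·(31.5 − T_b)
T_b = (96.3·15.7 − 24.5·31.5) / (96.3 − 24.5) = 740.16 / 71.8 = 10.309 °C ≈ 10.3 °C.

10.3 °C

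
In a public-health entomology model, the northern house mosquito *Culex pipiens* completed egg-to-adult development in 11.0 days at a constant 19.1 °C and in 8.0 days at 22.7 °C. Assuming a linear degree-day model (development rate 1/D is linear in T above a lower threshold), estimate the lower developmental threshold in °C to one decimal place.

Under the model K = D·(T − T_b), so D₁·(T₁ − T_b) = D₂·(T₂ − T_b).
11.0·(19.1 − T_b) = 8.0·(22.7 − T_b)
T_b = (11.0·19.1 − 8.0·22.7) / (11.0 − 8.0) = 28.50 / 3.0 = 9.500 °C ≈ 9.5 °C.

9.5 °C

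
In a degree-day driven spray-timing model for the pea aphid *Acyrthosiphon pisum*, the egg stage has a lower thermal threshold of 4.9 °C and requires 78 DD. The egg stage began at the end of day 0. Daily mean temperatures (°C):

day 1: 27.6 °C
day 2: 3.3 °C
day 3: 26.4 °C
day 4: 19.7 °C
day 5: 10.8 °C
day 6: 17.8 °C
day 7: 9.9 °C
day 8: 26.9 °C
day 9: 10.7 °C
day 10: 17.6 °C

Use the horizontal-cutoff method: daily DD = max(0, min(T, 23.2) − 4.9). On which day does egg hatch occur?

Daily DD above 4.9 °C (capped at 18.3): 18.3, 0.0, 18.3, 14.8, 5.9, 12.9, 5.0, 18.3, 5.8, 12.7.
Cumulative: 18.3, 18.3, 36.6, 51.4, 57.3, 70.2, 75.2, 93.5, 99.3, 112.0.
The total first reaches 78 DD on day 8.

day 8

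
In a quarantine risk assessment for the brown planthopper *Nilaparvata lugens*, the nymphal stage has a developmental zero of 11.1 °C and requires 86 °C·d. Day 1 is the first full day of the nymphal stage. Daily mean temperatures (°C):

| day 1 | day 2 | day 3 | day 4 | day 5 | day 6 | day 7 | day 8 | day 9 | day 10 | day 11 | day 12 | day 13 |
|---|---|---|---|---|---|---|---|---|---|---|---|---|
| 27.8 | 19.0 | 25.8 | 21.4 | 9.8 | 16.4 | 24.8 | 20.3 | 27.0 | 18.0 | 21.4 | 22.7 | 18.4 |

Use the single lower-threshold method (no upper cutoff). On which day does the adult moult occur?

Daily DD above 11.1 °C: 16.7, 7.9, 14.7, 10.3, 0.0, 5.3, 13.7, 9.2, 15.9, 6.9, 10.3, 11.6, 7.3.
Cumulative: 16.7, 24.6, 39.3, 49.6, 49.6, 54.9, 68.6, 77.8, 93.7, 100.6, 110.9, 122.5, 129.8.
The total first reaches 86 DD on day 9.

day 9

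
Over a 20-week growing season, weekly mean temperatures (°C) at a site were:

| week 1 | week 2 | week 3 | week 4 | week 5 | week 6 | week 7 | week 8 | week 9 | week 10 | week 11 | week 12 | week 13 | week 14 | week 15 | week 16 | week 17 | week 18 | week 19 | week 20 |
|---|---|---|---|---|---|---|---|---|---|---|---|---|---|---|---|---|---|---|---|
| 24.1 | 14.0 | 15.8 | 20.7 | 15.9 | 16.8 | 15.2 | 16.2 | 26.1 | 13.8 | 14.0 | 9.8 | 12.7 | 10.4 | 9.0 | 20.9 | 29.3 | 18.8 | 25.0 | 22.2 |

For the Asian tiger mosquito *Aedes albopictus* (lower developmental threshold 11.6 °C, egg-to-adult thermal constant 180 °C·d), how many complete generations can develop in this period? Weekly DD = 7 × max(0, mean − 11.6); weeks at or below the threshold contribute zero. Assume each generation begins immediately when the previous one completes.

Weekly DD (7 × max(0, T̄ − 11.6)): 87.5, 16.8, 29.4, 63.7, 30.1, 36.4, 25.2, 32.2, 101.5, 15.4, 16.8, 0.0, 7.7, 0.0, 0.0, 65.1, 123.9, 50.4, 93.8, 74.2.
Season total = 870.1 DD.
Complete generations = ⌊870.1 / 180⌋ = 4.

4 generations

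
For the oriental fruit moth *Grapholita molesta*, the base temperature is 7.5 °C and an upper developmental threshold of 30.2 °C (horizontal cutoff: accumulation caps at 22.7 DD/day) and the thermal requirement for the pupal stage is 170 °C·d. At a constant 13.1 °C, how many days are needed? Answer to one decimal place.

Daily accumulation = 13.1 − 7.5 = 5.6 DD/day.
Duration = 170 / 5.6 = 30.357 ≈ 30.4 days.

30.4 days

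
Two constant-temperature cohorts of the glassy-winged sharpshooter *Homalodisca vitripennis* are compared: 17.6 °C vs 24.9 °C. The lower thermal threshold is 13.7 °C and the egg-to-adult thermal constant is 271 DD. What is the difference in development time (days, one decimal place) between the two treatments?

At 17.6 °C: 271 / (17.6 − 13.7) = 271 / 3.9 = 69.487 d.
At 24.9 °C: 271 / (24.9 − 13.7) = 271 / 11.2 = 24.196 d.
Difference = |69.487 − 24.196| = 45.291 ≈ 45.3 days.

45.3 days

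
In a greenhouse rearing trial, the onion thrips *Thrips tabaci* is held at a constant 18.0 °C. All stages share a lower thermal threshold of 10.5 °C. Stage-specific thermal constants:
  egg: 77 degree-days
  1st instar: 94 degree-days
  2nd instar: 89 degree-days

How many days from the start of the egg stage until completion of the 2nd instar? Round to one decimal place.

34.7 days

Daily accumulation at 18.0 °C = 18.0 − 10.5 = 7.5 DD/day.
Total K = 77 + 94 + 89 = 260 DD.
Total duration = 260 / 7.5 = 34.667 ≈ 34.7 days.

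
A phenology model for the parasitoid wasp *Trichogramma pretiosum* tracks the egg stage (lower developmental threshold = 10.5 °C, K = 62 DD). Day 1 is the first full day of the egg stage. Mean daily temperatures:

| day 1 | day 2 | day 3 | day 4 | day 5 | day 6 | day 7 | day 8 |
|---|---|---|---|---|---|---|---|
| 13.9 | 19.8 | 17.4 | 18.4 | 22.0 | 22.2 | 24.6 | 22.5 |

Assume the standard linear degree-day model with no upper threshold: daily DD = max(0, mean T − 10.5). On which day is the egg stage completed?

day 7

Daily DD above 10.5 °C: 3.4, 9.3, 6.9, 7.9, 11.5, 11.7, 14.1, 12.0.
Cumulative: 3.4, 12.7, 19.6, 27.5, 39.0, 50.7, 64.8, 76.8.
The total first reaches 62 DD on day 7.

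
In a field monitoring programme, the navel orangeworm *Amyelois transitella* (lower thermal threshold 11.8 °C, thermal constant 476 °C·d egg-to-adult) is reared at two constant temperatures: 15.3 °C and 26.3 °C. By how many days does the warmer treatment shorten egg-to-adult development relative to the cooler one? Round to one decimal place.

103.2 days

At 15.3 °C: 476 / (15.3 − 11.8) = 476 / 3.5 = 136.000 d.
At 26.3 °C: 476 / (26.3 − 11.8) = 476 / 14.5 = 32.828 d.
Difference = |136.000 − 32.828| = 103.172 ≈ 103.2 days.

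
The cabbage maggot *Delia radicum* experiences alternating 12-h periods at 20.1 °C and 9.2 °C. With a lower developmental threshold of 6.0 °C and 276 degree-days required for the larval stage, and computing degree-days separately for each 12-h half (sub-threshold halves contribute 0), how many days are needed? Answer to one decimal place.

31.9 days

Day half: max(0, 20.1 − 6.0) × 0.5 = 14.1 × 0.5 = 7.05 DD.
Night half: max(0, 9.2 − 6.0) × 0.5 = 3.2 × 0.5 = 1.60 DD.
Per 24 h: 8.65 DD/day.
Duration = 276 / 8.65 = 31.908 ≈ 31.9 days.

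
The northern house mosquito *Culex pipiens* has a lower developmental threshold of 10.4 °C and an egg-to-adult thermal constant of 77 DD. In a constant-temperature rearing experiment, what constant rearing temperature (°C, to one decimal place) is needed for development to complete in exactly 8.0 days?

Required daily accumulation = 77 / 8.0 = 9.625 DD/day.
T = T_base + 9.625 = 10.4 + 9.625 = 20.025 ≈ 20.0 °C.

20.0 °C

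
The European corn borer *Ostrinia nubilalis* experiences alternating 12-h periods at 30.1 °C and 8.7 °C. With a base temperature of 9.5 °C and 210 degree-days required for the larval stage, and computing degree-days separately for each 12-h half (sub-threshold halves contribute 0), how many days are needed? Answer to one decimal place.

20.4 days

Day half: max(0, 30.1 − 9.5) × 0.5 = 20.6 × 0.5 = 10.30 DD.
Night half: max(0, 8.7 − 9.5) × 0.5 = 0.0 × 0.5 = 0.00 DD.
Per 24 h: 10.30 DD/day.
Duration = 210 / 10.30 = 20.388 ≈ 20.4 days.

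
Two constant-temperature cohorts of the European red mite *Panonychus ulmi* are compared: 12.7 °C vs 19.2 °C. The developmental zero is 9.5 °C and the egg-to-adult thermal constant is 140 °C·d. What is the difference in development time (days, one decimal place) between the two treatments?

At 12.7 °C: 140 / (12.7 − 9.5) = 140 / 3.2 = 43.750 d.
At 19.2 °C: 140 / (19.2 − 9.5) = 140 / 9.7 = 14.433 d.
Difference = |43.750 − 14.433| = 29.317 ≈ 29.3 days.

29.3 days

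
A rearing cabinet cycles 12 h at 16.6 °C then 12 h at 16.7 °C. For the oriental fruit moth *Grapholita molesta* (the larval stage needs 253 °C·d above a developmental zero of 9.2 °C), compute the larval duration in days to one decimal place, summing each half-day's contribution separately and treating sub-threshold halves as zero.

34.0 days

Day half: max(0, 16.6 − 9.2) × 0.5 = 7.4 × 0.5 = 3.70 DD.
Night half: max(0, 16.7 − 9.2) × 0.5 = 7.5 × 0.5 = 3.75 DD.
Per 24 h: 7.45 DD/day.
Duration = 253 / 7.45 = 33.960 ≈ 34.0 days.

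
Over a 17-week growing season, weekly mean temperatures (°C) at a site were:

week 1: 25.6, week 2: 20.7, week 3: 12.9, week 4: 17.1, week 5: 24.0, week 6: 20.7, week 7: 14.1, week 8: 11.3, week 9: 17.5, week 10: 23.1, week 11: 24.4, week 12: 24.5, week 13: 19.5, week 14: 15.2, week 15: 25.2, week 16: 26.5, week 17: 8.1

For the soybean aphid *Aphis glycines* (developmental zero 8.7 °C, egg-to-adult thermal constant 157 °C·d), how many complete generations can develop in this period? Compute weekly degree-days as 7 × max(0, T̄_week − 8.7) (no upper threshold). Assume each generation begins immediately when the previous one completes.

8 generations

Weekly DD (7 × max(0, T̄ − 8.7)): 118.3, 84.0, 29.4, 58.8, 107.1, 84.0, 37.8, 18.2, 61.6, 100.8, 109.9, 110.6, 75.6, 45.5, 115.5, 124.6, 0.0.
Season total = 1281.7 DD.
Complete generations = ⌊1281.7 / 157⌋ = 8.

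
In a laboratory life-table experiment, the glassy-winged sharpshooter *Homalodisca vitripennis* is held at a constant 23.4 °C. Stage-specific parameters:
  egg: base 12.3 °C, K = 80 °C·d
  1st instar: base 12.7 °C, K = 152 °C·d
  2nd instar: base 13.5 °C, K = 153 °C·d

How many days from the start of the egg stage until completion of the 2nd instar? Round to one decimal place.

egg: 80 / (23.4 − 12.3) = 80 / 11.1 = 7.207 d.
1st instar: 152 / (23.4 − 12.7) = 152 / 10.7 = 14.206 d.
2nd instar: 153 / (23.4 − 13.5) = 153 / 9.9 = 15.455 d.
Sum = 36.867 ≈ 36.9 days.

36.9 days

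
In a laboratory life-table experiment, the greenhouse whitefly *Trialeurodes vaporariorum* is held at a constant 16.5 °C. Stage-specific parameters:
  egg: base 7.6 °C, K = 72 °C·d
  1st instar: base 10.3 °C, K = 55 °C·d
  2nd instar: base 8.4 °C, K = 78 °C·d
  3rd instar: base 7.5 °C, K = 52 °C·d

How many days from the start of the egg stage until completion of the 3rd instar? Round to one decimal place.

32.4 days

egg: 72 / (16.5 − 7.6) = 72 / 8.9 = 8.090 d.
1st instar: 55 / (16.5 − 10.3) = 55 / 6.2 = 8.871 d.
2nd instar: 78 / (16.5 − 8.4) = 78 / 8.1 = 9.630 d.
3rd instar: 52 / (16.5 − 7.5) = 52 / 9.0 = 5.778 d.
Sum = 32.368 ≈ 32.4 days.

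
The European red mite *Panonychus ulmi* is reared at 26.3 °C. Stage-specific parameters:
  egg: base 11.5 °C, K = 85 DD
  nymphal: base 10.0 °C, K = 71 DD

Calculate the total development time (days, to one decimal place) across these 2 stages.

10.1 days

egg: 85 / (26.3 − 11.5) = 85 / 14.8 = 5.743 d.
nymphal: 71 / (26.3 − 10.0) = 71 / 16.3 = 4.356 d.
Sum = 10.099 ≈ 10.1 days.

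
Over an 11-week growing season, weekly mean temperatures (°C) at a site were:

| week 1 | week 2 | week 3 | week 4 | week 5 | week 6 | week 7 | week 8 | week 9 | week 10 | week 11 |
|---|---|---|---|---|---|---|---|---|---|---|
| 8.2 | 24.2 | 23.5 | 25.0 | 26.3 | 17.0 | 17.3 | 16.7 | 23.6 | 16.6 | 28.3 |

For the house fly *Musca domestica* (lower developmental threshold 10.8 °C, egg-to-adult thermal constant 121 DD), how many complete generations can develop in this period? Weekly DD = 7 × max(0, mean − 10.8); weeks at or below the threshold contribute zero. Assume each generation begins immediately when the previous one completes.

6 generations

Weekly DD (7 × max(0, T̄ − 10.8)): 0.0, 93.8, 88.9, 99.4, 108.5, 43.4, 45.5, 41.3, 89.6, 40.6, 122.5.
Season total = 773.5 DD.
Complete generations = ⌊773.5 / 121⌋ = 6.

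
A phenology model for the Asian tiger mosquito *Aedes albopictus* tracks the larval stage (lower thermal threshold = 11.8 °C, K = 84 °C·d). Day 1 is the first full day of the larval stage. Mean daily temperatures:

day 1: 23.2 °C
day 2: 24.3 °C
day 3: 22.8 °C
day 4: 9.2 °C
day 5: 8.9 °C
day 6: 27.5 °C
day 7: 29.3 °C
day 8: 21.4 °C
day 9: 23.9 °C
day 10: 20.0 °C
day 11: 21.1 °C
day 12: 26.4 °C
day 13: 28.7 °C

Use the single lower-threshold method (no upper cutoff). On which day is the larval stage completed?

day 9

Daily DD above 11.8 °C: 11.4, 12.5, 11.0, 0.0, 0.0, 15.7, 17.5, 9.6, 12.1, 8.2, 9.3, 14.6, 16.9.
Cumulative: 11.4, 23.9, 34.9, 34.9, 34.9, 50.6, 68.1, 77.7, 89.8, 98.0, 107.3, 121.9, 138.8.
The total first reaches 84 DD on day 9.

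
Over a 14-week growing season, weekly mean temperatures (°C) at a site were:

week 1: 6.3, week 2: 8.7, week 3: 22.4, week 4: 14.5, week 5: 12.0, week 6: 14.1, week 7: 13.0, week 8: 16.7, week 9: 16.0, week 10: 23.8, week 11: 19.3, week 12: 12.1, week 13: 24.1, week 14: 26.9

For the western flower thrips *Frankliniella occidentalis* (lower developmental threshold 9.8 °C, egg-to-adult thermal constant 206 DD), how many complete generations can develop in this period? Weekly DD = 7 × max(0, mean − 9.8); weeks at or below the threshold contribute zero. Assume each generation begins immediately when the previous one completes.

Weekly DD (7 × max(0, T̄ − 9.8)): 0.0, 0.0, 88.2, 32.9, 15.4, 30.1, 22.4, 48.3, 43.4, 98.0, 66.5, 16.1, 100.1, 119.7.
Season total = 681.1 DD.
Complete generations = ⌊681.1 / 206⌋ = 3.

3 generations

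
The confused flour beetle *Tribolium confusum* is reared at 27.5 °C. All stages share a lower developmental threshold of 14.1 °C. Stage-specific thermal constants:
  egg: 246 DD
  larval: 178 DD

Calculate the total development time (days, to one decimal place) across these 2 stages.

Daily accumulation at 27.5 °C = 27.5 − 14.1 = 13.4 DD/day.
Total K = 246 + 178 = 424 DD.
Total duration = 424 / 13.4 = 31.642 ≈ 31.6 days.

31.6 days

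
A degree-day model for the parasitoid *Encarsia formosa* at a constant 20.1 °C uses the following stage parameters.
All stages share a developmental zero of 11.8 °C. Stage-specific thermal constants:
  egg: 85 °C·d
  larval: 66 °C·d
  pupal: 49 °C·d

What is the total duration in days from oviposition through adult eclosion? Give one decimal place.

24.1 days

Daily accumulation at 20.1 °C = 20.1 − 11.8 = 8.3 DD/day.
Total K = 85 + 66 + 49 = 200 DD.
Total duration = 200 / 8.3 = 24.096 ≈ 24.1 days.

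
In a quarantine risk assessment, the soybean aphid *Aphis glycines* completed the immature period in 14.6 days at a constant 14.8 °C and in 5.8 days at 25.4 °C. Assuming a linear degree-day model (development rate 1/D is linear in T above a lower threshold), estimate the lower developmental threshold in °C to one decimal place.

Linear rate model ⇒ the product D·(T − T_b) is constant across temperatures.
14.6·(14.8 − T_b) = 5.8·(25.4 − T_b)
T_b = (14.6·14.8 − 5.8·25.4) / (14.6 − 5.8) = 68.76 / 8.8 = 7.814 °C ≈ 7.8 °C.

7.8 °C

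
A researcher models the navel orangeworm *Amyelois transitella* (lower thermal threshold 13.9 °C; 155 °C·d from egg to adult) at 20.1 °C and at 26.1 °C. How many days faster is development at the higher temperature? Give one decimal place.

12.3 days

At 20.1 °C: 155 / (20.1 − 13.9) = 155 / 6.2 = 25.000 d.
At 26.1 °C: 155 / (26.1 − 13.9) = 155 / 12.2 = 12.705 d.
Difference = |25.000 − 12.705| = 12.295 ≈ 12.3 days.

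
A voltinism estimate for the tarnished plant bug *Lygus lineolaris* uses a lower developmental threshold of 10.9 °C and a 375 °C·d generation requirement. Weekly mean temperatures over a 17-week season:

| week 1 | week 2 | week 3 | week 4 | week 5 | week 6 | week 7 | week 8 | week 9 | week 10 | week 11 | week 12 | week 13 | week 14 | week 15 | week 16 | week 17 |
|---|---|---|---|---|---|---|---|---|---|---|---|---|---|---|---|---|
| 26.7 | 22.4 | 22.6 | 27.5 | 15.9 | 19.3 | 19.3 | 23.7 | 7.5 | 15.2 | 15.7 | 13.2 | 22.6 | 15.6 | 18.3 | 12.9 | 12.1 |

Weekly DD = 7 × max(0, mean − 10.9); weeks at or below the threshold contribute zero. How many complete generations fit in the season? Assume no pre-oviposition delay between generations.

2 generations

Weekly DD (7 × max(0, T̄ − 10.9)): 110.6, 80.5, 81.9, 116.2, 35.0, 58.8, 58.8, 89.6, 0.0, 30.1, 33.6, 16.1, 81.9, 32.9, 51.8, 14.0, 8.4.
Season total = 900.2 DD.
Complete generations = ⌊900.2 / 375⌋ = 2.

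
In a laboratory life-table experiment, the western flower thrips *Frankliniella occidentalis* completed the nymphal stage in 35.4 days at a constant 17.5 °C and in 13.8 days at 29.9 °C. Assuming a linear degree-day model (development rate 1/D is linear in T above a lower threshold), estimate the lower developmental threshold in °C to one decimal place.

Under the model K = D·(T − T_b), so D₁·(T₁ − T_b) = D₂·(T₂ − T_b).
35.4·(17.5 − T_b) = 13.8·(29.9 − T_b)
T_b = (35.4·17.5 − 13.8·29.9) / (35.4 − 13.8) = 206.88 / 21.6 = 9.578 °C ≈ 9.6 °C.

9.6 °C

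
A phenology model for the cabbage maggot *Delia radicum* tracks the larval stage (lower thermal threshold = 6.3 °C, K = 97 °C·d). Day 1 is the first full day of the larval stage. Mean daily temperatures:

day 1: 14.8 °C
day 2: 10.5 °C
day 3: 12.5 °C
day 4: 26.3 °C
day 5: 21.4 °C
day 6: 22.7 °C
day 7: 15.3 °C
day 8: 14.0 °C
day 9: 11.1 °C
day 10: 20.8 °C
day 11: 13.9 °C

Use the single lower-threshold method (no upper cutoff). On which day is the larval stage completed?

day 10

Daily DD above 6.3 °C: 8.5, 4.2, 6.2, 20.0, 15.1, 16.4, 9.0, 7.7, 4.8, 14.5, 7.6.
Cumulative: 8.5, 12.7, 18.9, 38.9, 54.0, 70.4, 79.4, 87.1, 91.9, 106.4, 114.0.
The total first reaches 97 DD on day 10.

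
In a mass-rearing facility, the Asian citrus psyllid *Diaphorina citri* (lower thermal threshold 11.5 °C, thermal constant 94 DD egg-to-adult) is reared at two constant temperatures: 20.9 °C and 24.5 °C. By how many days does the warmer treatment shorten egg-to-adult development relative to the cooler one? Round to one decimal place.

2.8 days

At 20.9 °C: 94 / (20.9 − 11.5) = 94 / 9.4 = 10.000 d.
At 24.5 °C: 94 / (24.5 − 11.5) = 94 / 13.0 = 7.231 d.
Difference = |10.000 − 7.231| = 2.769 ≈ 2.8 days.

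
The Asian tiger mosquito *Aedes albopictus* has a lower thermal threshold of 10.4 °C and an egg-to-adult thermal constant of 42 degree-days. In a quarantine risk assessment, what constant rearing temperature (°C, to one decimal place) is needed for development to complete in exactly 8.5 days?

Required daily accumulation = 42 / 8.5 = 4.941 DD/day.
T = T_base + 4.941 = 10.4 + 4.941 = 15.341 ≈ 15.3 °C.

15.3 °C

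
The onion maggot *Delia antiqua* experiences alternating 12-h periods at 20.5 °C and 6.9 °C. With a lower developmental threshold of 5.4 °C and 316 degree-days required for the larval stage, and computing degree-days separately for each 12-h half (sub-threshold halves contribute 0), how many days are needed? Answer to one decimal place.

Day half: max(0, 20.5 − 5.4) × 0.5 = 15.1 × 0.5 = 7.55 DD.
Night half: max(0, 6.9 − 5.4) × 0.5 = 1.5 × 0.5 = 0.75 DD.
Per 24 h: 8.30 DD/day.
Duration = 316 / 8.30 = 38.072 ≈ 38.1 days.

38.1 days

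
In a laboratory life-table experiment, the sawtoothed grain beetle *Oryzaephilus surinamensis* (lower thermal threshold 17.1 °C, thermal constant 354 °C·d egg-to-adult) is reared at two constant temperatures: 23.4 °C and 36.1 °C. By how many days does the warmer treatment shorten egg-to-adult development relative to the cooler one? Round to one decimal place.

37.6 days

At 23.4 °C: 354 / (23.4 − 17.1) = 354 / 6.3 = 56.190 d.
At 36.1 °C: 354 / (36.1 − 17.1) = 354 / 19.0 = 18.632 d.
Difference = |56.190 − 18.632| = 37.559 ≈ 37.6 days.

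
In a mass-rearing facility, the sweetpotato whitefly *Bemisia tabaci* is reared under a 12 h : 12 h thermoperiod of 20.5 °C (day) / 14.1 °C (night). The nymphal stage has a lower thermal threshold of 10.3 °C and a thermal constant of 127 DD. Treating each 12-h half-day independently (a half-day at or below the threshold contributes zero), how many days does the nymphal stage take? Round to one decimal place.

Day half: max(0, 20.5 − 10.3) × 0.5 = 10.2 × 0.5 = 5.10 DD.
Night half: max(0, 14.1 − 10.3) × 0.5 = 3.8 × 0.5 = 1.90 DD.
Per 24 h: 7.00 DD/day.
Duration = 127 / 7.00 = 18.143 ≈ 18.1 days.

18.1 days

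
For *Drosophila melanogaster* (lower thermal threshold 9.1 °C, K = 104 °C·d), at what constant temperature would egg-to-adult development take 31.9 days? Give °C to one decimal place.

Required daily accumulation = 104 / 31.9 = 3.260 DD/day.
T = T_base + 3.260 = 9.1 + 3.260 = 12.360 ≈ 12.4 °C.

12.4 °C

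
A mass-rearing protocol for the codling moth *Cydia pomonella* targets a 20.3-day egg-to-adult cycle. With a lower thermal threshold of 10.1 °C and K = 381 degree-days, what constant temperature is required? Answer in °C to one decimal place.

28.9 °C

Required daily accumulation = 381 / 20.3 = 18.768 DD/day.
T = T_base + 18.768 = 10.1 + 18.768 = 28.868 ≈ 28.9 °C.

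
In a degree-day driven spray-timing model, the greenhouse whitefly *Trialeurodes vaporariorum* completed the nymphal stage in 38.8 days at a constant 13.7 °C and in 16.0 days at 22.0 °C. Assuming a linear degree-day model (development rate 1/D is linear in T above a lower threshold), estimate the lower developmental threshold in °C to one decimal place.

Equal thermal constants: D₁(T₁ − T_b) = D₂(T₂ − T_b).
38.8·(13.7 − T_b) = 16.0·(22.0 − T_b)
T_b = (38.8·13.7 − 16.0·22.0) / (38.8 − 16.0) = 179.56 / 22.8 = 7.875 °C ≈ 7.9 °C.

7.9 °C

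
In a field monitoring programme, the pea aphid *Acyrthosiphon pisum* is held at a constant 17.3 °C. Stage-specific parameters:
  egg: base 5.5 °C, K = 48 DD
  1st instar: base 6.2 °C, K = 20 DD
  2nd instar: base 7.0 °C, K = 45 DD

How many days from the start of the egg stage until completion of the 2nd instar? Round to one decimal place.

egg: 48 / (17.3 − 5.5) = 48 / 11.8 = 4.068 d.
1st instar: 20 / (17.3 − 6.2) = 20 / 11.1 = 1.802 d.
2nd instar: 45 / (17.3 − 7.0) = 45 / 10.3 = 4.369 d.
Sum = 10.239 ≈ 10.2 days.

10.2 days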